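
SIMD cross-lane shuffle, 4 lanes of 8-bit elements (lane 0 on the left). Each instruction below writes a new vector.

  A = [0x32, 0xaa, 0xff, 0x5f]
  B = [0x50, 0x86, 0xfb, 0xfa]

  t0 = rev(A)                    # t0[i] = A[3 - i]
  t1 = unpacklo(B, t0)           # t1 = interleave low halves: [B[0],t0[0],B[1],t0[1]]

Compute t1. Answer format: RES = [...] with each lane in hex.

RES = [0x50, 0x5f, 0x86, 0xff]

  t0: 5f ff aa 32
  t1: 50 5f 86 ff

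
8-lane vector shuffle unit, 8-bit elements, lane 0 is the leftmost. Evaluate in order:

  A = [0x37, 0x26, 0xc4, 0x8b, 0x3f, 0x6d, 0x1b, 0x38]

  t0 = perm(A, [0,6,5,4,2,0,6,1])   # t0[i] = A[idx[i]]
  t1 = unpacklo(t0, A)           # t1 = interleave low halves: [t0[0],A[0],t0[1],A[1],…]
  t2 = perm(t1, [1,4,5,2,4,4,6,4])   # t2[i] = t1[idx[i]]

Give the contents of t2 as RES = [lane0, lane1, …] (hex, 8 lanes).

RES = [ 0x37  0x6d  0xc4  0x1b  0x6d  0x6d  0x3f  0x6d ]

→ t0 |37|1b|6d|3f|c4|37|1b|26|
→ t1 |37|37|1b|26|6d|c4|3f|8b|
→ t2 |37|6d|c4|1b|6d|6d|3f|6d|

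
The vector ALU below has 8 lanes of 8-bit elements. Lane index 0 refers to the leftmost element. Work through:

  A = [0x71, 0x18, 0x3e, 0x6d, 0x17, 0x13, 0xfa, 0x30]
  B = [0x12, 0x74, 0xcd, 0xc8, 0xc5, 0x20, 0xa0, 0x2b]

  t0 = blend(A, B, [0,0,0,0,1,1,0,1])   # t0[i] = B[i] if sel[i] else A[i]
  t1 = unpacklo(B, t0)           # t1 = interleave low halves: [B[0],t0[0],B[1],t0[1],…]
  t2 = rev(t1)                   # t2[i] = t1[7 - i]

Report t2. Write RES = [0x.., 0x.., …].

RES = [0x6d, 0xc8, 0x3e, 0xcd, 0x18, 0x74, 0x71, 0x12]

  t0: 71 18 3e 6d c5 20 fa 2b
  t1: 12 71 74 18 cd 3e c8 6d
  t2: 6d c8 3e cd 18 74 71 12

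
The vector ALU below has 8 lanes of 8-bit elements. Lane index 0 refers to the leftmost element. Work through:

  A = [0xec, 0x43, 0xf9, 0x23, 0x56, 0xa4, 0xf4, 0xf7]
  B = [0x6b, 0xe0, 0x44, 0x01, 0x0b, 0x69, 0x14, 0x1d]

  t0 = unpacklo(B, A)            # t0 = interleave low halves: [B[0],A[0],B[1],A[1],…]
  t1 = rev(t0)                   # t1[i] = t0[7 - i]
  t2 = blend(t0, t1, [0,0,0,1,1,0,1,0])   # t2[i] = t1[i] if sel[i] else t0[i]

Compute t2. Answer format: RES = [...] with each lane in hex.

t0 = [0x6b, 0xec, 0xe0, 0x43, 0x44, 0xf9, 0x01, 0x23]
t1 = [0x23, 0x01, 0xf9, 0x44, 0x43, 0xe0, 0xec, 0x6b]
t2 = [0x6b, 0xec, 0xe0, 0x44, 0x43, 0xf9, 0xec, 0x23]

RES = [ 0x6b  0xec  0xe0  0x44  0x43  0xf9  0xec  0x23 ]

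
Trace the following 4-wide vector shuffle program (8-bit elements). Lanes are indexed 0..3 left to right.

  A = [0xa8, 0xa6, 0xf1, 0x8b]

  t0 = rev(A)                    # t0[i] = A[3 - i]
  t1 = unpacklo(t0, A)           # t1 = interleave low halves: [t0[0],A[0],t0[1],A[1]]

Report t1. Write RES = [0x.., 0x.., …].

t0 = [0x8b, 0xf1, 0xa6, 0xa8]
t1 = [0x8b, 0xa8, 0xf1, 0xa6]

RES = [ 0x8b  0xa8  0xf1  0xa6 ]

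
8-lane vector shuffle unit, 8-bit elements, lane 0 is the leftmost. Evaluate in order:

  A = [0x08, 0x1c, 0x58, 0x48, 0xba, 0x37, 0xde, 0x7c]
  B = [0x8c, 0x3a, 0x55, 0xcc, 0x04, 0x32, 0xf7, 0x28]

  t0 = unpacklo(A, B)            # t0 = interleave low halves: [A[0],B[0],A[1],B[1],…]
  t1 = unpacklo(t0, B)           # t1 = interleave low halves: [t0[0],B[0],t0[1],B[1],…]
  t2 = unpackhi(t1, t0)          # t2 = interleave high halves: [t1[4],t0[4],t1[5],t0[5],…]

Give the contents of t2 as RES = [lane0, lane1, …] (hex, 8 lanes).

RES = [0x1c, 0x58, 0x55, 0x55, 0x3a, 0x48, 0xcc, 0xcc]

t0 = [0x08, 0x8c, 0x1c, 0x3a, 0x58, 0x55, 0x48, 0xcc]
t1 = [0x08, 0x8c, 0x8c, 0x3a, 0x1c, 0x55, 0x3a, 0xcc]
t2 = [0x1c, 0x58, 0x55, 0x55, 0x3a, 0x48, 0xcc, 0xcc]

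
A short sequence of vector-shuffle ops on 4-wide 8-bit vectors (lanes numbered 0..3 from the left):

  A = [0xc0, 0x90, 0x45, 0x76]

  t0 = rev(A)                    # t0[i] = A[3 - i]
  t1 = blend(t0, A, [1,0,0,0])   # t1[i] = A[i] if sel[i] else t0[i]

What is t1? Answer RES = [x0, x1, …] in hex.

t0 = [0x76, 0x45, 0x90, 0xc0]
t1 = [0xc0, 0x45, 0x90, 0xc0]

RES = [0xc0, 0x45, 0x90, 0xc0]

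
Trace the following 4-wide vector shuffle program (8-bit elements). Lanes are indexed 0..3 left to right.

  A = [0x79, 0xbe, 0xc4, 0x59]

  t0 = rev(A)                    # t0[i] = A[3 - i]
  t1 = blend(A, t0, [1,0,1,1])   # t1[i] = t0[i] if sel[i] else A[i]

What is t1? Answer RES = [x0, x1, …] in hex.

  t0: 59 c4 be 79
  t1: 59 be be 79

RES = [ 0x59  0xbe  0xbe  0x79 ]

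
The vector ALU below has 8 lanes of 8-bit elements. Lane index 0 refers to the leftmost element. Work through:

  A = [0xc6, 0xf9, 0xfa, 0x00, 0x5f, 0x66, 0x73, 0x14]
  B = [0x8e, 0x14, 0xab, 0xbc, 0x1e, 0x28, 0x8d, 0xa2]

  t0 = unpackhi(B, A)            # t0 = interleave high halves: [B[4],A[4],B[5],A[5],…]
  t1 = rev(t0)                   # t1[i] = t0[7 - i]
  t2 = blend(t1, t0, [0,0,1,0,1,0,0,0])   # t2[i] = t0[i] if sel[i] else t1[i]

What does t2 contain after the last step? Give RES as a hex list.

→ t0 |1e|5f|28|66|8d|73|a2|14|
→ t1 |14|a2|73|8d|66|28|5f|1e|
→ t2 |14|a2|28|8d|8d|28|5f|1e|

RES = [0x14, 0xa2, 0x28, 0x8d, 0x8d, 0x28, 0x5f, 0x1e]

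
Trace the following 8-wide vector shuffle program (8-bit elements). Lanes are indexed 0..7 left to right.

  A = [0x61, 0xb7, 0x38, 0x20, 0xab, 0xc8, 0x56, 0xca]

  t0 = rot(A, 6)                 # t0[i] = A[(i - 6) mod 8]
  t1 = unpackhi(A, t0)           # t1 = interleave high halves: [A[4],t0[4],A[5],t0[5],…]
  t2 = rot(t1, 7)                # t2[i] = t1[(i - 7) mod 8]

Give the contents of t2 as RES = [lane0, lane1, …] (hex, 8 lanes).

RES = [0x56, 0xc8, 0xca, 0x56, 0x61, 0xca, 0xb7, 0xab]

→ t0 |38|20|ab|c8|56|ca|61|b7|
→ t1 |ab|56|c8|ca|56|61|ca|b7|
→ t2 |56|c8|ca|56|61|ca|b7|ab|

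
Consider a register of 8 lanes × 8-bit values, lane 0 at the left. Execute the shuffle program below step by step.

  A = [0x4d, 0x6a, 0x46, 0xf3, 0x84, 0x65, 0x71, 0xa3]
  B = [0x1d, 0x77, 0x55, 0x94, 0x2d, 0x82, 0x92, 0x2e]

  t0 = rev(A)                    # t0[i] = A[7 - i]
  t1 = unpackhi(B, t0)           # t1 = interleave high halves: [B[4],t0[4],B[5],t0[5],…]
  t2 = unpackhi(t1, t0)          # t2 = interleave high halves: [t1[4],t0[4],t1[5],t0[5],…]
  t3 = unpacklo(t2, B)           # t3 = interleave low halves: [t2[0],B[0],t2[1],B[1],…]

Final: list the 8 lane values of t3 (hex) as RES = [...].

t0 = [0xa3, 0x71, 0x65, 0x84, 0xf3, 0x46, 0x6a, 0x4d]
t1 = [0x2d, 0xf3, 0x82, 0x46, 0x92, 0x6a, 0x2e, 0x4d]
t2 = [0x92, 0xf3, 0x6a, 0x46, 0x2e, 0x6a, 0x4d, 0x4d]
t3 = [0x92, 0x1d, 0xf3, 0x77, 0x6a, 0x55, 0x46, 0x94]

RES = [ 0x92  0x1d  0xf3  0x77  0x6a  0x55  0x46  0x94 ]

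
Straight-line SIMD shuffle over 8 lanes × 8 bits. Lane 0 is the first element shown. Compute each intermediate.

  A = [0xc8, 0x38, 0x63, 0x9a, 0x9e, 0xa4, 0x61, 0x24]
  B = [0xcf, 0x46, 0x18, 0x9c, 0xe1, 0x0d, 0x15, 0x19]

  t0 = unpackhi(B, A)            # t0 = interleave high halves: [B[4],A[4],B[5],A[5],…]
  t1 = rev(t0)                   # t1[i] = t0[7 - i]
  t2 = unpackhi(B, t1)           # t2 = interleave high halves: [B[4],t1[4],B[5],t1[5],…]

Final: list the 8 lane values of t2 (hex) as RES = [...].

RES = [0xe1, 0xa4, 0x0d, 0x0d, 0x15, 0x9e, 0x19, 0xe1]

→ t0 |e1|9e|0d|a4|15|61|19|24|
→ t1 |24|19|61|15|a4|0d|9e|e1|
→ t2 |e1|a4|0d|0d|15|9e|19|e1|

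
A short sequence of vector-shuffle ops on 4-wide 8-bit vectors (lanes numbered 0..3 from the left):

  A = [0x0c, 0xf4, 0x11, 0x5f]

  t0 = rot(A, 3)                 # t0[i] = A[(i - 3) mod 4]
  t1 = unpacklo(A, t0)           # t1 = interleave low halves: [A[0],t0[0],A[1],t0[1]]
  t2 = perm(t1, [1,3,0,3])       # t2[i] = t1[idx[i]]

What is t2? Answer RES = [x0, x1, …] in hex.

  t0: f4 11 5f 0c
  t1: 0c f4 f4 11
  t2: f4 11 0c 11

RES = [0xf4, 0x11, 0x0c, 0x11]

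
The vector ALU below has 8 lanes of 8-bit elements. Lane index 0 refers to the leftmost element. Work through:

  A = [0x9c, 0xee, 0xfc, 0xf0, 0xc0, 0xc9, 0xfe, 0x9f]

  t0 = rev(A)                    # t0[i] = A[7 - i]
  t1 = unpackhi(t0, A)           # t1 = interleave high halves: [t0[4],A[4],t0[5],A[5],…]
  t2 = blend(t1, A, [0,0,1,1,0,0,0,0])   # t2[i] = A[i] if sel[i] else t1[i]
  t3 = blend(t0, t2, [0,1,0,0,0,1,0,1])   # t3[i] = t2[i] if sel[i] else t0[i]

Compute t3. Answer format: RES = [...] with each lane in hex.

RES = [ 0x9f  0xc0  0xc9  0xc0  0xf0  0xfe  0xee  0x9f ]

→ t0 |9f|fe|c9|c0|f0|fc|ee|9c|
→ t1 |f0|c0|fc|c9|ee|fe|9c|9f|
→ t2 |f0|c0|fc|f0|ee|fe|9c|9f|
→ t3 |9f|c0|c9|c0|f0|fe|ee|9f|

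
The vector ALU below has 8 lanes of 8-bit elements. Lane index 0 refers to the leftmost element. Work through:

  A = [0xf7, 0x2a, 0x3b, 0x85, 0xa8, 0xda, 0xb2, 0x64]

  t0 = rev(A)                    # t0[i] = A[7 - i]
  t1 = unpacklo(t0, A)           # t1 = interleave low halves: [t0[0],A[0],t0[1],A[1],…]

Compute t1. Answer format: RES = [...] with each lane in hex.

RES = [0x64, 0xf7, 0xb2, 0x2a, 0xda, 0x3b, 0xa8, 0x85]

  t0: 64 b2 da a8 85 3b 2a f7
  t1: 64 f7 b2 2a da 3b a8 85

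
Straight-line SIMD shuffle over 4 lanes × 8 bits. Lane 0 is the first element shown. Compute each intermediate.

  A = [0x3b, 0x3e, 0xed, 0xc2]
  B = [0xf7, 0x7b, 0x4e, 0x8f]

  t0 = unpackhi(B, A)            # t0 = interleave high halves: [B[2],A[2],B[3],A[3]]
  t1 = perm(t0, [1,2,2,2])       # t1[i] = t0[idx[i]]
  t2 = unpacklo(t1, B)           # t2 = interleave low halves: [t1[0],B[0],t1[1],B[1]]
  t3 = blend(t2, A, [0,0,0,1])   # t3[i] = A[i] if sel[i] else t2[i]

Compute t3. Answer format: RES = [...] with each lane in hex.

→ t0 |4e|ed|8f|c2|
→ t1 |ed|8f|8f|8f|
→ t2 |ed|f7|8f|7b|
→ t3 |ed|f7|8f|c2|

RES = [0xed, 0xf7, 0x8f, 0xc2]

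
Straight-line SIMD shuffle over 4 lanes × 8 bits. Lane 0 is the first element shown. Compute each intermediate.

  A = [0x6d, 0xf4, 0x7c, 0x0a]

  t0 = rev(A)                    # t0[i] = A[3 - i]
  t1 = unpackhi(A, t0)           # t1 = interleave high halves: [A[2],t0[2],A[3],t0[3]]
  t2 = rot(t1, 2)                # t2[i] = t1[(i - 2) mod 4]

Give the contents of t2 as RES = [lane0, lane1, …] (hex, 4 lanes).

→ t0 |0a|7c|f4|6d|
→ t1 |7c|f4|0a|6d|
→ t2 |0a|6d|7c|f4|

RES = [0x0a, 0x6d, 0x7c, 0xf4]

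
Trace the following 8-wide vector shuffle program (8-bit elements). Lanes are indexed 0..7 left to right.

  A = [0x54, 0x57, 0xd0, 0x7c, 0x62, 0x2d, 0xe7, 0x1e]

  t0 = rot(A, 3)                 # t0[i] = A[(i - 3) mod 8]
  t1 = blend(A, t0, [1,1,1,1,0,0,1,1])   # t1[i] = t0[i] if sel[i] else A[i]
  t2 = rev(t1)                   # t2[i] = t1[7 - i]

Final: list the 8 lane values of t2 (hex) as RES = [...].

RES = [0x62, 0x7c, 0x2d, 0x62, 0x54, 0x1e, 0xe7, 0x2d]

  t0: 2d e7 1e 54 57 d0 7c 62
  t1: 2d e7 1e 54 62 2d 7c 62
  t2: 62 7c 2d 62 54 1e e7 2d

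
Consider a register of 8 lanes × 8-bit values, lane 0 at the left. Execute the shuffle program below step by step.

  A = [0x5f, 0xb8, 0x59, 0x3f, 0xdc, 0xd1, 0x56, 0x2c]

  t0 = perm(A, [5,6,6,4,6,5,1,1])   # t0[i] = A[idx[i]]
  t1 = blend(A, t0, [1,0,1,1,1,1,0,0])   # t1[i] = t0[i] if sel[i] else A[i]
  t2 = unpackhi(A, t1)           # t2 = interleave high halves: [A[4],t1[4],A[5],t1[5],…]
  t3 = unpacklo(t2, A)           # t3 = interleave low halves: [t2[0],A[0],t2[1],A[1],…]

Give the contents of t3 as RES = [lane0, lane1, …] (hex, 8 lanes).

RES = [0xdc, 0x5f, 0x56, 0xb8, 0xd1, 0x59, 0xd1, 0x3f]

  t0: d1 56 56 dc 56 d1 b8 b8
  t1: d1 b8 56 dc 56 d1 56 2c
  t2: dc 56 d1 d1 56 56 2c 2c
  t3: dc 5f 56 b8 d1 59 d1 3f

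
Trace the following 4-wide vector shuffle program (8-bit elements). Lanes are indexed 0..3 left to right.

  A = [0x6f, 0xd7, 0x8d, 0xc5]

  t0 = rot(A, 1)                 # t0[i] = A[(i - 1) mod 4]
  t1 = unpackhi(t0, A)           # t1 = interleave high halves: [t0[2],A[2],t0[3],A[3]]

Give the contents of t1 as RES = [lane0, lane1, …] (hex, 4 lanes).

RES = [ 0xd7  0x8d  0x8d  0xc5 ]

  t0: c5 6f d7 8d
  t1: d7 8d 8d c5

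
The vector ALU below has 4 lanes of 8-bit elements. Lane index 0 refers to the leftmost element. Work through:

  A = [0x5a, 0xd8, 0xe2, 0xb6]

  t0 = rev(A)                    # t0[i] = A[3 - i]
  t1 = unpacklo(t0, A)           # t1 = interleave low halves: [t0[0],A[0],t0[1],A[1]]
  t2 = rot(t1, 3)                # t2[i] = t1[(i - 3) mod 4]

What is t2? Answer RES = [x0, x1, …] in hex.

RES = [ 0x5a  0xe2  0xd8  0xb6 ]

→ t0 |b6|e2|d8|5a|
→ t1 |b6|5a|e2|d8|
→ t2 |5a|e2|d8|b6|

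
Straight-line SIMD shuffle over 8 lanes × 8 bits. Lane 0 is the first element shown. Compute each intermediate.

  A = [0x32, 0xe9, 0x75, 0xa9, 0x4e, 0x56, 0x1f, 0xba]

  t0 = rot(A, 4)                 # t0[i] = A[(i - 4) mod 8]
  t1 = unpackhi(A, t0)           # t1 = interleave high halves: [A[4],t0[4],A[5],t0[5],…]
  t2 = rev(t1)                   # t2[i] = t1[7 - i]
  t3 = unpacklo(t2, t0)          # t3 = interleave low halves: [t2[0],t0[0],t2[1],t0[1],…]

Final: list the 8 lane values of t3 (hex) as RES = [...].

RES = [ 0xa9  0x4e  0xba  0x56  0x75  0x1f  0x1f  0xba ]

→ t0 |4e|56|1f|ba|32|e9|75|a9|
→ t1 |4e|32|56|e9|1f|75|ba|a9|
→ t2 |a9|ba|75|1f|e9|56|32|4e|
→ t3 |a9|4e|ba|56|75|1f|1f|ba|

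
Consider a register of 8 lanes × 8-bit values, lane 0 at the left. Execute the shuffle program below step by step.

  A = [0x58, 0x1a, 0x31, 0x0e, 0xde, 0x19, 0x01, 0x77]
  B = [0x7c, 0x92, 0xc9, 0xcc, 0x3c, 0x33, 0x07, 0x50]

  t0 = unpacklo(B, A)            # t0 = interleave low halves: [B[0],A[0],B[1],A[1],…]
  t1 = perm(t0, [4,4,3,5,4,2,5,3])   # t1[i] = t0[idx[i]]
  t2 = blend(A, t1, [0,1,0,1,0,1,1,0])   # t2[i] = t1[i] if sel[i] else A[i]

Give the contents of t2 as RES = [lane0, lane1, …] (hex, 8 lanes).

RES = [ 0x58  0xc9  0x31  0x31  0xde  0x92  0x31  0x77 ]

t0 = [0x7c, 0x58, 0x92, 0x1a, 0xc9, 0x31, 0xcc, 0x0e]
t1 = [0xc9, 0xc9, 0x1a, 0x31, 0xc9, 0x92, 0x31, 0x1a]
t2 = [0x58, 0xc9, 0x31, 0x31, 0xde, 0x92, 0x31, 0x77]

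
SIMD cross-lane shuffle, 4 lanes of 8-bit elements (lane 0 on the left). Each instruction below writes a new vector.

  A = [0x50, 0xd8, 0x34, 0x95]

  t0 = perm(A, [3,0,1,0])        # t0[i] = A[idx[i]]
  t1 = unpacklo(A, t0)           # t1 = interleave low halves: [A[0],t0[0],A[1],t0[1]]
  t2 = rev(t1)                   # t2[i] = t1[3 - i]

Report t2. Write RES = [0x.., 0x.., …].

t0 = [0x95, 0x50, 0xd8, 0x50]
t1 = [0x50, 0x95, 0xd8, 0x50]
t2 = [0x50, 0xd8, 0x95, 0x50]

RES = [0x50, 0xd8, 0x95, 0x50]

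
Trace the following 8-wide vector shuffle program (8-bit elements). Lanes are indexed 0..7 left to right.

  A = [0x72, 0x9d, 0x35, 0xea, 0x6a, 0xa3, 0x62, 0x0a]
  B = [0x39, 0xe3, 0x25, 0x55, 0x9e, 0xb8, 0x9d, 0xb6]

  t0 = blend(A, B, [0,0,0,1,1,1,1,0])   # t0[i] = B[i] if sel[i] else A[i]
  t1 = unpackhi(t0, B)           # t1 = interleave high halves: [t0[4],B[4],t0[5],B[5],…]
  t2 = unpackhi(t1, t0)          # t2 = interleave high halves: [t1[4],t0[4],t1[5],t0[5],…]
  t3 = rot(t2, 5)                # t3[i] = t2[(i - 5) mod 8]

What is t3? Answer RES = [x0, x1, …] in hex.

RES = [0xb8, 0x0a, 0x9d, 0xb6, 0x0a, 0x9d, 0x9e, 0x9d]

  t0: 72 9d 35 55 9e b8 9d 0a
  t1: 9e 9e b8 b8 9d 9d 0a b6
  t2: 9d 9e 9d b8 0a 9d b6 0a
  t3: b8 0a 9d b6 0a 9d 9e 9d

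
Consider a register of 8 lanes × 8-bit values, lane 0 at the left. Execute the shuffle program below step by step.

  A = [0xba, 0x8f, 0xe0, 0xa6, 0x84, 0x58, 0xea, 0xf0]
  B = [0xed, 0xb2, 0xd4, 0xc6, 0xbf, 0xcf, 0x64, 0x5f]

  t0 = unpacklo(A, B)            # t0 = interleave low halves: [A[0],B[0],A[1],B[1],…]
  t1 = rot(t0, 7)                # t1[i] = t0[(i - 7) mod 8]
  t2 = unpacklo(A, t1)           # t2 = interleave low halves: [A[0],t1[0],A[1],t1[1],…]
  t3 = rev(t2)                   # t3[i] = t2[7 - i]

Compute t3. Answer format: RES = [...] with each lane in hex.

RES = [ 0xe0  0xa6  0xb2  0xe0  0x8f  0x8f  0xed  0xba ]

t0 = [0xba, 0xed, 0x8f, 0xb2, 0xe0, 0xd4, 0xa6, 0xc6]
t1 = [0xed, 0x8f, 0xb2, 0xe0, 0xd4, 0xa6, 0xc6, 0xba]
t2 = [0xba, 0xed, 0x8f, 0x8f, 0xe0, 0xb2, 0xa6, 0xe0]
t3 = [0xe0, 0xa6, 0xb2, 0xe0, 0x8f, 0x8f, 0xed, 0xba]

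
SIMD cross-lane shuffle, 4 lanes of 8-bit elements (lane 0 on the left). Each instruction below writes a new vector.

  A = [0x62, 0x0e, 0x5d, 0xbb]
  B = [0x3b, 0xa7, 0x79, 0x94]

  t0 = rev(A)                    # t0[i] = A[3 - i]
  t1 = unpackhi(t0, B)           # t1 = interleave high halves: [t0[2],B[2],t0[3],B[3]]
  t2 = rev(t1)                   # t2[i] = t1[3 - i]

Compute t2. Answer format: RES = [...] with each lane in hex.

  t0: bb 5d 0e 62
  t1: 0e 79 62 94
  t2: 94 62 79 0e

RES = [ 0x94  0x62  0x79  0x0e ]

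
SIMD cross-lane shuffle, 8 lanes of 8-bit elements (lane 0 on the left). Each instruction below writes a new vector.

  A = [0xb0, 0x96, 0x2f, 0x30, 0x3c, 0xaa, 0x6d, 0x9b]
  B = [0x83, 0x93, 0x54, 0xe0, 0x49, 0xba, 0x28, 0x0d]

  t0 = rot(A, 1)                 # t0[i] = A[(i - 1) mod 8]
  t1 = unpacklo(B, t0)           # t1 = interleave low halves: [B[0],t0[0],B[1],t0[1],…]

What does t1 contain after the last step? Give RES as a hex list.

RES = [ 0x83  0x9b  0x93  0xb0  0x54  0x96  0xe0  0x2f ]

t0 = [0x9b, 0xb0, 0x96, 0x2f, 0x30, 0x3c, 0xaa, 0x6d]
t1 = [0x83, 0x9b, 0x93, 0xb0, 0x54, 0x96, 0xe0, 0x2f]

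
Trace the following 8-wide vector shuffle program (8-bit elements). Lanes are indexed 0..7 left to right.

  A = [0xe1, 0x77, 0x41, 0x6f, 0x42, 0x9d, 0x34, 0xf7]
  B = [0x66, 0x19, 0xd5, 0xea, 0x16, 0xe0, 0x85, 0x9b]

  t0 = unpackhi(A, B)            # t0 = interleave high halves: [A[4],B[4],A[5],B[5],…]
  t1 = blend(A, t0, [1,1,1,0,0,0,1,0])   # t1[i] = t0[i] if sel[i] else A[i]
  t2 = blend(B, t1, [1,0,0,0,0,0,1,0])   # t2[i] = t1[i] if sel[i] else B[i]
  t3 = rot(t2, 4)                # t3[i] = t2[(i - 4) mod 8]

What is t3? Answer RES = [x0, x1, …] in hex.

  t0: 42 16 9d e0 34 85 f7 9b
  t1: 42 16 9d 6f 42 9d f7 f7
  t2: 42 19 d5 ea 16 e0 f7 9b
  t3: 16 e0 f7 9b 42 19 d5 ea

RES = [0x16, 0xe0, 0xf7, 0x9b, 0x42, 0x19, 0xd5, 0xea]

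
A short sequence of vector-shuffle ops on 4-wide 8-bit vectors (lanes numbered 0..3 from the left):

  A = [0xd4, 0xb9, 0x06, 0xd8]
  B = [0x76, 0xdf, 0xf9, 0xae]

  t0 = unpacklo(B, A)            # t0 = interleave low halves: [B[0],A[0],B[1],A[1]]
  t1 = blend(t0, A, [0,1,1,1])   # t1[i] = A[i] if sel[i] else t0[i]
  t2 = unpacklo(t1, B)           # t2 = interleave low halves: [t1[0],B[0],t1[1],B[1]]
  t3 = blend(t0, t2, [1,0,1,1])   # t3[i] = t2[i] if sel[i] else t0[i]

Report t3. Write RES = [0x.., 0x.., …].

RES = [0x76, 0xd4, 0xb9, 0xdf]

→ t0 |76|d4|df|b9|
→ t1 |76|b9|06|d8|
→ t2 |76|76|b9|df|
→ t3 |76|d4|b9|df|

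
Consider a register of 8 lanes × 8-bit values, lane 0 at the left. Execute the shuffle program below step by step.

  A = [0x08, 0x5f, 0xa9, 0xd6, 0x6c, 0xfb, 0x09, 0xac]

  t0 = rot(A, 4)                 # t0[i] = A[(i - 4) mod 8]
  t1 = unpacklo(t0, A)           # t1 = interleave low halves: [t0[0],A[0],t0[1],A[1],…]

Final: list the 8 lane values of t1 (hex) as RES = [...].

RES = [ 0x6c  0x08  0xfb  0x5f  0x09  0xa9  0xac  0xd6 ]

t0 = [0x6c, 0xfb, 0x09, 0xac, 0x08, 0x5f, 0xa9, 0xd6]
t1 = [0x6c, 0x08, 0xfb, 0x5f, 0x09, 0xa9, 0xac, 0xd6]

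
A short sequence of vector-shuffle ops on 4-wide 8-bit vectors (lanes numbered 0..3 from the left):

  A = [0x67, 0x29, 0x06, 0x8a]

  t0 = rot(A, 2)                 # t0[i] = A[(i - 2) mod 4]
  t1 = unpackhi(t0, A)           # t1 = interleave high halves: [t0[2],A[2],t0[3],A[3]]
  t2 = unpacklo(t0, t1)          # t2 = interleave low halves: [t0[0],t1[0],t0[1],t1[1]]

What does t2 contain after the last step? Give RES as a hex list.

→ t0 |06|8a|67|29|
→ t1 |67|06|29|8a|
→ t2 |06|67|8a|06|

RES = [ 0x06  0x67  0x8a  0x06 ]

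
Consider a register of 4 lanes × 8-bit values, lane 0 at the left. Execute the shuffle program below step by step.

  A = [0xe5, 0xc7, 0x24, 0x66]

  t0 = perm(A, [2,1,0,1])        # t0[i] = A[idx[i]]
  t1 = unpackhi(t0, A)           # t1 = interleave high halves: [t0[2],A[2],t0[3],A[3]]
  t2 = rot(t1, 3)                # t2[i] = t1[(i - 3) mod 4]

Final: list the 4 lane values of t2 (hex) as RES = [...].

RES = [ 0x24  0xc7  0x66  0xe5 ]

  t0: 24 c7 e5 c7
  t1: e5 24 c7 66
  t2: 24 c7 66 e5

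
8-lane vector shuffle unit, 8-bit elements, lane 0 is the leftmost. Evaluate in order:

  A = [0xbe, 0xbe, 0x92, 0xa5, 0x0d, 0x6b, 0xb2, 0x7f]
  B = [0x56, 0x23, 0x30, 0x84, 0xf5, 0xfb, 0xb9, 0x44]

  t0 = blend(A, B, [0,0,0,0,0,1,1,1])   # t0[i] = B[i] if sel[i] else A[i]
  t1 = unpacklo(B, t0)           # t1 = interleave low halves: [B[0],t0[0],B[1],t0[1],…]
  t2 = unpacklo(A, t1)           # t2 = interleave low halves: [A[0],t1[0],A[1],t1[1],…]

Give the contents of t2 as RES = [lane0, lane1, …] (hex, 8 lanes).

RES = [ 0xbe  0x56  0xbe  0xbe  0x92  0x23  0xa5  0xbe ]

  t0: be be 92 a5 0d fb b9 44
  t1: 56 be 23 be 30 92 84 a5
  t2: be 56 be be 92 23 a5 be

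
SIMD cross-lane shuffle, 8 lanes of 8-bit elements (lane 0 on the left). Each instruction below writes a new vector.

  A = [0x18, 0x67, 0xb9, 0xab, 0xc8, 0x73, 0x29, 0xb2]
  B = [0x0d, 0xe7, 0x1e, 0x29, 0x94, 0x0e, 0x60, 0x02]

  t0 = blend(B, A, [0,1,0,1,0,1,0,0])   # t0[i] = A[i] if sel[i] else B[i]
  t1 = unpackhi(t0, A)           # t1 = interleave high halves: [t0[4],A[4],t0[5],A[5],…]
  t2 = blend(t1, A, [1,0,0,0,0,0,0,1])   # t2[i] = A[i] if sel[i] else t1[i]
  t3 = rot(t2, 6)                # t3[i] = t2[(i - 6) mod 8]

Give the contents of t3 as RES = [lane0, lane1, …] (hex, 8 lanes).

RES = [ 0x73  0x73  0x60  0x29  0x02  0xb2  0x18  0xc8 ]

→ t0 |0d|67|1e|ab|94|73|60|02|
→ t1 |94|c8|73|73|60|29|02|b2|
→ t2 |18|c8|73|73|60|29|02|b2|
→ t3 |73|73|60|29|02|b2|18|c8|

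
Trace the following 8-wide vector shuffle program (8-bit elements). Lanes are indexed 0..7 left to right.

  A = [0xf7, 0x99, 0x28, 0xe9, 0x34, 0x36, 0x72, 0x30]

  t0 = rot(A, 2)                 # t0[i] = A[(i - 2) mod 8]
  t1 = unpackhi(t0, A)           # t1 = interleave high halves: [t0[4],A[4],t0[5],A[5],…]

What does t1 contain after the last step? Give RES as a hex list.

→ t0 |72|30|f7|99|28|e9|34|36|
→ t1 |28|34|e9|36|34|72|36|30|

RES = [ 0x28  0x34  0xe9  0x36  0x34  0x72  0x36  0x30 ]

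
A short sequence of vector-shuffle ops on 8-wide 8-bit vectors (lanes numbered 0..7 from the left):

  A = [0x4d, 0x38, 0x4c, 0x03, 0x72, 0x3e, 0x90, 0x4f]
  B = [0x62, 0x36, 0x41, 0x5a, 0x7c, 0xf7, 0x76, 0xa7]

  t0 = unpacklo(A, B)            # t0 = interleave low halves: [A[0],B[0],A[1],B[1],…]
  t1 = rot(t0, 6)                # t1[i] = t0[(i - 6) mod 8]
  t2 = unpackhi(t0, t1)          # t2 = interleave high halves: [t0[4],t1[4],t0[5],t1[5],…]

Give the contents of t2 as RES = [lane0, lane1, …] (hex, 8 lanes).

RES = [ 0x4c  0x03  0x41  0x5a  0x03  0x4d  0x5a  0x62 ]

  t0: 4d 62 38 36 4c 41 03 5a
  t1: 38 36 4c 41 03 5a 4d 62
  t2: 4c 03 41 5a 03 4d 5a 62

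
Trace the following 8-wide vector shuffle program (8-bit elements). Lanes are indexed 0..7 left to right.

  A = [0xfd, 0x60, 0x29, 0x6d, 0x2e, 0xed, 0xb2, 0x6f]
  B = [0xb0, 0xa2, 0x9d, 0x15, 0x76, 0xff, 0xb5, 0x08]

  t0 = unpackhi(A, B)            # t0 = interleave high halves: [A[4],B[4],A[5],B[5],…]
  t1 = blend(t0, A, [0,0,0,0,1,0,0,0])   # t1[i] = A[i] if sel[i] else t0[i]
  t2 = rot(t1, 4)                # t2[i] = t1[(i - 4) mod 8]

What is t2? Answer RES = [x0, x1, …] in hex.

RES = [ 0x2e  0xb5  0x6f  0x08  0x2e  0x76  0xed  0xff ]

t0 = [0x2e, 0x76, 0xed, 0xff, 0xb2, 0xb5, 0x6f, 0x08]
t1 = [0x2e, 0x76, 0xed, 0xff, 0x2e, 0xb5, 0x6f, 0x08]
t2 = [0x2e, 0xb5, 0x6f, 0x08, 0x2e, 0x76, 0xed, 0xff]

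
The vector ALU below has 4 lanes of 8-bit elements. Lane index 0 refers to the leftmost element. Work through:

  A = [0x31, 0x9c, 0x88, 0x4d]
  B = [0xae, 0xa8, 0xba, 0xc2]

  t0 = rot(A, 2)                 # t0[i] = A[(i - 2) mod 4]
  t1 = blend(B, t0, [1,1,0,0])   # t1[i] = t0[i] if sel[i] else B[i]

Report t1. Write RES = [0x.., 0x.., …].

RES = [ 0x88  0x4d  0xba  0xc2 ]

t0 = [0x88, 0x4d, 0x31, 0x9c]
t1 = [0x88, 0x4d, 0xba, 0xc2]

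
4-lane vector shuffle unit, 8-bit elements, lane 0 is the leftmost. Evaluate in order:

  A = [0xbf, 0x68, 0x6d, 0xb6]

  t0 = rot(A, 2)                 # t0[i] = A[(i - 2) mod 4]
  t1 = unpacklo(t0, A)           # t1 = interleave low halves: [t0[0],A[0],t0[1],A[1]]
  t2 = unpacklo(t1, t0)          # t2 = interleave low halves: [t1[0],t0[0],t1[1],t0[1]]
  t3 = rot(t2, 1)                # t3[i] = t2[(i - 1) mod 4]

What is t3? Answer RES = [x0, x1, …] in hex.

t0 = [0x6d, 0xb6, 0xbf, 0x68]
t1 = [0x6d, 0xbf, 0xb6, 0x68]
t2 = [0x6d, 0x6d, 0xbf, 0xb6]
t3 = [0xb6, 0x6d, 0x6d, 0xbf]

RES = [ 0xb6  0x6d  0x6d  0xbf ]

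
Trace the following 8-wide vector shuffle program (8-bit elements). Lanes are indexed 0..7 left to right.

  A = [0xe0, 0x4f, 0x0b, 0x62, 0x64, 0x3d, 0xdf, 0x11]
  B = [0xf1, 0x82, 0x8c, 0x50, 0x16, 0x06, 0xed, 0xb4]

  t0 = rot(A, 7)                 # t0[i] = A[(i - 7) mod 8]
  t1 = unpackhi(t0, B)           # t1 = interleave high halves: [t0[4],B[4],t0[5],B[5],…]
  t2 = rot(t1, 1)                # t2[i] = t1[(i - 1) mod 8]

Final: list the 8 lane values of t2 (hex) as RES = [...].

→ t0 |4f|0b|62|64|3d|df|11|e0|
→ t1 |3d|16|df|06|11|ed|e0|b4|
→ t2 |b4|3d|16|df|06|11|ed|e0|

RES = [0xb4, 0x3d, 0x16, 0xdf, 0x06, 0x11, 0xed, 0xe0]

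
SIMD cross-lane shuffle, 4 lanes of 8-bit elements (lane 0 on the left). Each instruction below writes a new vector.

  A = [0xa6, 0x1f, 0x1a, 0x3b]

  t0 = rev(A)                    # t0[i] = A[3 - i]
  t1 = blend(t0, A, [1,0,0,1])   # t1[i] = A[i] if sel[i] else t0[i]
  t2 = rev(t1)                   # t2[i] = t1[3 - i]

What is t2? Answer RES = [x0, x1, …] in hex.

RES = [0x3b, 0x1f, 0x1a, 0xa6]

  t0: 3b 1a 1f a6
  t1: a6 1a 1f 3b
  t2: 3b 1f 1a a6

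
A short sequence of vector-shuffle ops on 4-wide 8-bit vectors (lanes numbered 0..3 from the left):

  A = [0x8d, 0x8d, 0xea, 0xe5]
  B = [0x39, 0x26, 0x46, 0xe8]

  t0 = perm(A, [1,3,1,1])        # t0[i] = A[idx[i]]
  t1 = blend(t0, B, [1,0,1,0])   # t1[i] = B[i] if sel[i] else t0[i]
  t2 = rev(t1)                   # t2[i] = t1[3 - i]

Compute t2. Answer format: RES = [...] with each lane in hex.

RES = [ 0x8d  0x46  0xe5  0x39 ]

t0 = [0x8d, 0xe5, 0x8d, 0x8d]
t1 = [0x39, 0xe5, 0x46, 0x8d]
t2 = [0x8d, 0x46, 0xe5, 0x39]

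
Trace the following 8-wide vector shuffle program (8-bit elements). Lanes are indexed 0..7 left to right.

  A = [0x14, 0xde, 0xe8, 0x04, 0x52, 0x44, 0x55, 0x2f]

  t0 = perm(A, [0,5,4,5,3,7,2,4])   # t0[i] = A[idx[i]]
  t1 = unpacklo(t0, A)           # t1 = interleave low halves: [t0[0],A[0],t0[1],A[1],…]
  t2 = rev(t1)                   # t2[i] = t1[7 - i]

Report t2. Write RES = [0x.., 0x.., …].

RES = [ 0x04  0x44  0xe8  0x52  0xde  0x44  0x14  0x14 ]

→ t0 |14|44|52|44|04|2f|e8|52|
→ t1 |14|14|44|de|52|e8|44|04|
→ t2 |04|44|e8|52|de|44|14|14|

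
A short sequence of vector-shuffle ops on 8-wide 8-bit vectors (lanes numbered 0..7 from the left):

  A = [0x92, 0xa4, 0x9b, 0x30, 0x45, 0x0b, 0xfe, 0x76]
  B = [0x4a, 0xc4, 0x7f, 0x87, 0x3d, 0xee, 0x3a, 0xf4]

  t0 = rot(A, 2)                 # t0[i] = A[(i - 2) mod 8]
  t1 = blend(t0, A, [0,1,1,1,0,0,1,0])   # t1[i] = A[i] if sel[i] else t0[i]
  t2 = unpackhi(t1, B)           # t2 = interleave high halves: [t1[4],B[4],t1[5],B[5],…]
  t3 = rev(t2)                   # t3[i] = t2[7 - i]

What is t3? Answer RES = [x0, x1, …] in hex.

t0 = [0xfe, 0x76, 0x92, 0xa4, 0x9b, 0x30, 0x45, 0x0b]
t1 = [0xfe, 0xa4, 0x9b, 0x30, 0x9b, 0x30, 0xfe, 0x0b]
t2 = [0x9b, 0x3d, 0x30, 0xee, 0xfe, 0x3a, 0x0b, 0xf4]
t3 = [0xf4, 0x0b, 0x3a, 0xfe, 0xee, 0x30, 0x3d, 0x9b]

RES = [0xf4, 0x0b, 0x3a, 0xfe, 0xee, 0x30, 0x3d, 0x9b]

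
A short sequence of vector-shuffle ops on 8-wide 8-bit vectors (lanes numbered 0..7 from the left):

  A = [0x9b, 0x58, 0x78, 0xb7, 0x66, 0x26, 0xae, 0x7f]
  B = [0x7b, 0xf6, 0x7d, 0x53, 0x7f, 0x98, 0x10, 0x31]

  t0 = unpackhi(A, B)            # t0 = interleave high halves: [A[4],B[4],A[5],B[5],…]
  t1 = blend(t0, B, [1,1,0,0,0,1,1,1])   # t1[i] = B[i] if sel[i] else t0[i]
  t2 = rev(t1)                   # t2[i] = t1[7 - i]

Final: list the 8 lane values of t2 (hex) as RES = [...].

RES = [ 0x31  0x10  0x98  0xae  0x98  0x26  0xf6  0x7b ]

→ t0 |66|7f|26|98|ae|10|7f|31|
→ t1 |7b|f6|26|98|ae|98|10|31|
→ t2 |31|10|98|ae|98|26|f6|7b|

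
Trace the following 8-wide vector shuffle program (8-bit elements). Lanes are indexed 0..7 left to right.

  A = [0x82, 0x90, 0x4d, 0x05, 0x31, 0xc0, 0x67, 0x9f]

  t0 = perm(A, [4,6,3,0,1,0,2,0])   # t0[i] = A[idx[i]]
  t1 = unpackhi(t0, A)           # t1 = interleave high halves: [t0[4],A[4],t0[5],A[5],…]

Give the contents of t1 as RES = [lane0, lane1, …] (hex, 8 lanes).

→ t0 |31|67|05|82|90|82|4d|82|
→ t1 |90|31|82|c0|4d|67|82|9f|

RES = [0x90, 0x31, 0x82, 0xc0, 0x4d, 0x67, 0x82, 0x9f]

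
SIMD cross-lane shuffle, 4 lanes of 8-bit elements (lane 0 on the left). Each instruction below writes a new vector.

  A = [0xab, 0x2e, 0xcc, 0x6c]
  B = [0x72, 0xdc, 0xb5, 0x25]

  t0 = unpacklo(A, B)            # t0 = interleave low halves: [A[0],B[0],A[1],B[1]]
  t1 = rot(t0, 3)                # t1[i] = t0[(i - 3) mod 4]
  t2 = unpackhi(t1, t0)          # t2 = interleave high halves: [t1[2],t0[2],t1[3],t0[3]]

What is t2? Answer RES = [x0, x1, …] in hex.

  t0: ab 72 2e dc
  t1: 72 2e dc ab
  t2: dc 2e ab dc

RES = [ 0xdc  0x2e  0xab  0xdc ]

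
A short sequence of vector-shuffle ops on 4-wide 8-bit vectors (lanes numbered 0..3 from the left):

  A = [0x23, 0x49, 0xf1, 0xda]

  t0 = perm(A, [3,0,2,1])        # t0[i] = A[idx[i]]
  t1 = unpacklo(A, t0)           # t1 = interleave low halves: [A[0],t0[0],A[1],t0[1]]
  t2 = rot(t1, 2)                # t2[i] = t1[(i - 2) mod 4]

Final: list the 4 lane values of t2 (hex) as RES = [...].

RES = [ 0x49  0x23  0x23  0xda ]

t0 = [0xda, 0x23, 0xf1, 0x49]
t1 = [0x23, 0xda, 0x49, 0x23]
t2 = [0x49, 0x23, 0x23, 0xda]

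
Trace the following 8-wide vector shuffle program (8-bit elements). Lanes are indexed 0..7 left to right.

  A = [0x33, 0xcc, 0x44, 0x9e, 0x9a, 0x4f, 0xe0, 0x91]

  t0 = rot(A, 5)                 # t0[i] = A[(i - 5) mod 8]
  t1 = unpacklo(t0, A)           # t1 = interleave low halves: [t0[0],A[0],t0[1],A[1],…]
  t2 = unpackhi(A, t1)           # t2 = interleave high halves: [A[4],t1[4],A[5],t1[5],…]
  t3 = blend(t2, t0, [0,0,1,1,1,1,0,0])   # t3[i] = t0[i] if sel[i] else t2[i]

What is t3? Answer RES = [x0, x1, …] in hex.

→ t0 |9e|9a|4f|e0|91|33|cc|44|
→ t1 |9e|33|9a|cc|4f|44|e0|9e|
→ t2 |9a|4f|4f|44|e0|e0|91|9e|
→ t3 |9a|4f|4f|e0|91|33|91|9e|

RES = [0x9a, 0x4f, 0x4f, 0xe0, 0x91, 0x33, 0x91, 0x9e]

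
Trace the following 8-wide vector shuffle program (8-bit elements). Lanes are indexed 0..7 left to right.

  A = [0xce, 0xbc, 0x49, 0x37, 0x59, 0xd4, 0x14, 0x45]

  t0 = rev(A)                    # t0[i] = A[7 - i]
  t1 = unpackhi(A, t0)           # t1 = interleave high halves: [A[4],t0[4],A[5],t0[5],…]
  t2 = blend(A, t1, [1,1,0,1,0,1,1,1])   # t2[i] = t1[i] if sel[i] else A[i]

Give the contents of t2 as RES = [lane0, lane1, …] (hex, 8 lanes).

RES = [0x59, 0x37, 0x49, 0x49, 0x59, 0xbc, 0x45, 0xce]

→ t0 |45|14|d4|59|37|49|bc|ce|
→ t1 |59|37|d4|49|14|bc|45|ce|
→ t2 |59|37|49|49|59|bc|45|ce|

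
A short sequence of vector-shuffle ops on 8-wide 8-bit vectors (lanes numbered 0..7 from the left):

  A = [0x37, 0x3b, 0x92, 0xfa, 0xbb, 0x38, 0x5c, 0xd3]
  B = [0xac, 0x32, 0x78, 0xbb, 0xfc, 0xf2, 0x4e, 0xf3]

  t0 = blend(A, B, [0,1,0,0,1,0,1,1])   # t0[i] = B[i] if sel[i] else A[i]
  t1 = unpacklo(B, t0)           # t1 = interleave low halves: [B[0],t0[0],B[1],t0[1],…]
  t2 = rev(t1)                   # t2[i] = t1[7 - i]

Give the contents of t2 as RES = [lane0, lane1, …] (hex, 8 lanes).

→ t0 |37|32|92|fa|fc|38|4e|f3|
→ t1 |ac|37|32|32|78|92|bb|fa|
→ t2 |fa|bb|92|78|32|32|37|ac|

RES = [0xfa, 0xbb, 0x92, 0x78, 0x32, 0x32, 0x37, 0xac]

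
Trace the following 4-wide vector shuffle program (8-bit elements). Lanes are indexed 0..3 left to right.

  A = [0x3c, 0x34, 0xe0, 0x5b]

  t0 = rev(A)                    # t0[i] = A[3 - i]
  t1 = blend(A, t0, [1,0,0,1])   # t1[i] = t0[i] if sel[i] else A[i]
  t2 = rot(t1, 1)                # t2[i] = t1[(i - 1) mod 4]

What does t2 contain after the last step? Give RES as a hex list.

RES = [0x3c, 0x5b, 0x34, 0xe0]

t0 = [0x5b, 0xe0, 0x34, 0x3c]
t1 = [0x5b, 0x34, 0xe0, 0x3c]
t2 = [0x3c, 0x5b, 0x34, 0xe0]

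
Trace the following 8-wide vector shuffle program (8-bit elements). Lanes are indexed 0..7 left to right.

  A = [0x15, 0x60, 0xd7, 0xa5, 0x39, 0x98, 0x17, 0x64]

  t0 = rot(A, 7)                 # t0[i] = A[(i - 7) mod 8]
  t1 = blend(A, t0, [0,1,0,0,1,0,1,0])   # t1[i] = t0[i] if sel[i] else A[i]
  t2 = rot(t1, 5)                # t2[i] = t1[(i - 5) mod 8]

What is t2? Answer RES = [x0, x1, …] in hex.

t0 = [0x60, 0xd7, 0xa5, 0x39, 0x98, 0x17, 0x64, 0x15]
t1 = [0x15, 0xd7, 0xd7, 0xa5, 0x98, 0x98, 0x64, 0x64]
t2 = [0xa5, 0x98, 0x98, 0x64, 0x64, 0x15, 0xd7, 0xd7]

RES = [ 0xa5  0x98  0x98  0x64  0x64  0x15  0xd7  0xd7 ]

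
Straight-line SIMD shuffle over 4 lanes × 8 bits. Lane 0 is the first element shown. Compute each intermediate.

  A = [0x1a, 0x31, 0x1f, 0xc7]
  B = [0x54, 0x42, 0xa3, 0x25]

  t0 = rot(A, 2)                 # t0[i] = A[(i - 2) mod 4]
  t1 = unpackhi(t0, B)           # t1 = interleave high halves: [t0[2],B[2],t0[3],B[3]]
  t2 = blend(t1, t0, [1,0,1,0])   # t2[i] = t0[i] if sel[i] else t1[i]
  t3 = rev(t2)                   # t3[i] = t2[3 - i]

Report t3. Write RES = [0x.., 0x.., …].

t0 = [0x1f, 0xc7, 0x1a, 0x31]
t1 = [0x1a, 0xa3, 0x31, 0x25]
t2 = [0x1f, 0xa3, 0x1a, 0x25]
t3 = [0x25, 0x1a, 0xa3, 0x1f]

RES = [ 0x25  0x1a  0xa3  0x1f ]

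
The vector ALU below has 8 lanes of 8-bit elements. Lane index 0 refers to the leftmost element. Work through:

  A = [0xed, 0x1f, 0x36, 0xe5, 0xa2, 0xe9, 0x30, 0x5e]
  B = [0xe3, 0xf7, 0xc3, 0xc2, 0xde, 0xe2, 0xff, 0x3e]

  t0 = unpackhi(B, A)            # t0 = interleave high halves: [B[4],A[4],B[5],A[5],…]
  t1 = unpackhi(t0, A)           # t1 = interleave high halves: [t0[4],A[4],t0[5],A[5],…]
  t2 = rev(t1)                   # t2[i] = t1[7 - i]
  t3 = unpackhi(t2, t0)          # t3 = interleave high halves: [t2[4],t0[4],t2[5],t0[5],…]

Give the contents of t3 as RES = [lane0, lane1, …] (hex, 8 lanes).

RES = [ 0xe9  0xff  0x30  0x30  0xa2  0x3e  0xff  0x5e ]

t0 = [0xde, 0xa2, 0xe2, 0xe9, 0xff, 0x30, 0x3e, 0x5e]
t1 = [0xff, 0xa2, 0x30, 0xe9, 0x3e, 0x30, 0x5e, 0x5e]
t2 = [0x5e, 0x5e, 0x30, 0x3e, 0xe9, 0x30, 0xa2, 0xff]
t3 = [0xe9, 0xff, 0x30, 0x30, 0xa2, 0x3e, 0xff, 0x5e]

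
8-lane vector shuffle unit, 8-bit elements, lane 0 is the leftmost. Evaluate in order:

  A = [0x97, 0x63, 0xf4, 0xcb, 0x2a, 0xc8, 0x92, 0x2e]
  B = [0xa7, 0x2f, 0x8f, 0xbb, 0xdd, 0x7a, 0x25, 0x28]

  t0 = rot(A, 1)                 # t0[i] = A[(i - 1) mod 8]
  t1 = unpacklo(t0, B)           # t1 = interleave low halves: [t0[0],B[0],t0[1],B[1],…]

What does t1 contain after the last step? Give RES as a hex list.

RES = [ 0x2e  0xa7  0x97  0x2f  0x63  0x8f  0xf4  0xbb ]

→ t0 |2e|97|63|f4|cb|2a|c8|92|
→ t1 |2e|a7|97|2f|63|8f|f4|bb|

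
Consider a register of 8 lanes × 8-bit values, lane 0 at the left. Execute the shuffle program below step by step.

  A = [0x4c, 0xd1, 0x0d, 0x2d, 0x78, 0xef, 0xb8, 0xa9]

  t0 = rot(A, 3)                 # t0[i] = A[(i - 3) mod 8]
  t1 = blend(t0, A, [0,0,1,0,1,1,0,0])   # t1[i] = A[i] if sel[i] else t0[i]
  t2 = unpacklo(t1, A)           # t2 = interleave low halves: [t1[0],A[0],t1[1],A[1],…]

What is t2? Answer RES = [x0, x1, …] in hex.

RES = [0xef, 0x4c, 0xb8, 0xd1, 0x0d, 0x0d, 0x4c, 0x2d]

→ t0 |ef|b8|a9|4c|d1|0d|2d|78|
→ t1 |ef|b8|0d|4c|78|ef|2d|78|
→ t2 |ef|4c|b8|d1|0d|0d|4c|2d|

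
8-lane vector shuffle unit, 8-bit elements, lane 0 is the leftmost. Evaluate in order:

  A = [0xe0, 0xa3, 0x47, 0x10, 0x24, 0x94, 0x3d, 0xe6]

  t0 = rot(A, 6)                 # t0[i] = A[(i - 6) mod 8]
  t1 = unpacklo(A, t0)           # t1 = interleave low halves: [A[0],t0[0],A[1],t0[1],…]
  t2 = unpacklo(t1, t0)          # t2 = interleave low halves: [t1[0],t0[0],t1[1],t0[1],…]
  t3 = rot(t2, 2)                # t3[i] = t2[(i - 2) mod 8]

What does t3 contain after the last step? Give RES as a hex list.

→ t0 |47|10|24|94|3d|e6|e0|a3|
→ t1 |e0|47|a3|10|47|24|10|94|
→ t2 |e0|47|47|10|a3|24|10|94|
→ t3 |10|94|e0|47|47|10|a3|24|

RES = [0x10, 0x94, 0xe0, 0x47, 0x47, 0x10, 0xa3, 0x24]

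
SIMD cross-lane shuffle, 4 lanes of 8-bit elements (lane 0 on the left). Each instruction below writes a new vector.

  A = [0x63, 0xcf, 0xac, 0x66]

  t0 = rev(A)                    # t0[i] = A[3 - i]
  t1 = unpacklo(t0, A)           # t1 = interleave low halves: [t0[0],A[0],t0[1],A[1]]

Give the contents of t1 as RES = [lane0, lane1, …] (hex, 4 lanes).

t0 = [0x66, 0xac, 0xcf, 0x63]
t1 = [0x66, 0x63, 0xac, 0xcf]

RES = [ 0x66  0x63  0xac  0xcf ]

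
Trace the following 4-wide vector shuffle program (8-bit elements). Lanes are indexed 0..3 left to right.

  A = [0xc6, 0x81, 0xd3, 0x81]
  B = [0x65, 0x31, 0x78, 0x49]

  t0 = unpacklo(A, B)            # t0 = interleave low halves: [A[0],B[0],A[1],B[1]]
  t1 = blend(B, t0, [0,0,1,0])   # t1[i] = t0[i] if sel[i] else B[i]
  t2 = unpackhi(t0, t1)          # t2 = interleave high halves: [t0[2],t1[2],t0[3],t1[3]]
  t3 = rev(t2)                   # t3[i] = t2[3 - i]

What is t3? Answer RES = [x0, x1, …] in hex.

t0 = [0xc6, 0x65, 0x81, 0x31]
t1 = [0x65, 0x31, 0x81, 0x49]
t2 = [0x81, 0x81, 0x31, 0x49]
t3 = [0x49, 0x31, 0x81, 0x81]

RES = [0x49, 0x31, 0x81, 0x81]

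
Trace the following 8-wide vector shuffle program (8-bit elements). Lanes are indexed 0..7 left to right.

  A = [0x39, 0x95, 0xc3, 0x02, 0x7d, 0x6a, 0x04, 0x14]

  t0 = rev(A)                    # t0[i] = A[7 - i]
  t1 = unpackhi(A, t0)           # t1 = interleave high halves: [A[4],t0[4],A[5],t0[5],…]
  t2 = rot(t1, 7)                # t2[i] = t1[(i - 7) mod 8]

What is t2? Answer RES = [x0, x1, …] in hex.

  t0: 14 04 6a 7d 02 c3 95 39
  t1: 7d 02 6a c3 04 95 14 39
  t2: 02 6a c3 04 95 14 39 7d

RES = [ 0x02  0x6a  0xc3  0x04  0x95  0x14  0x39  0x7d ]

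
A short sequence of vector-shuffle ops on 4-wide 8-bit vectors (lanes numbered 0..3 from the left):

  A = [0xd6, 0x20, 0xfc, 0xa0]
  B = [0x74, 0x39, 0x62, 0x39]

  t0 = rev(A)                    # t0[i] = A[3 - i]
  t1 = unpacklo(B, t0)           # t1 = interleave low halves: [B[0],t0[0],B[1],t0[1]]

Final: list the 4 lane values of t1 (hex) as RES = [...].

  t0: a0 fc 20 d6
  t1: 74 a0 39 fc

RES = [ 0x74  0xa0  0x39  0xfc ]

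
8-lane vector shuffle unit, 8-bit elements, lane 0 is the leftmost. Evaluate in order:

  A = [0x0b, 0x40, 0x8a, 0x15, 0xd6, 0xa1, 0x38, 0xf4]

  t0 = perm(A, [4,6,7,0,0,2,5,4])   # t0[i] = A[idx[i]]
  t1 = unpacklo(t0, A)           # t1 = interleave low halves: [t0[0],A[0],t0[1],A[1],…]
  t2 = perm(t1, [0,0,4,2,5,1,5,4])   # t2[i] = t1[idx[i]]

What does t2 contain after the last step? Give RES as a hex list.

RES = [0xd6, 0xd6, 0xf4, 0x38, 0x8a, 0x0b, 0x8a, 0xf4]

→ t0 |d6|38|f4|0b|0b|8a|a1|d6|
→ t1 |d6|0b|38|40|f4|8a|0b|15|
→ t2 |d6|d6|f4|38|8a|0b|8a|f4|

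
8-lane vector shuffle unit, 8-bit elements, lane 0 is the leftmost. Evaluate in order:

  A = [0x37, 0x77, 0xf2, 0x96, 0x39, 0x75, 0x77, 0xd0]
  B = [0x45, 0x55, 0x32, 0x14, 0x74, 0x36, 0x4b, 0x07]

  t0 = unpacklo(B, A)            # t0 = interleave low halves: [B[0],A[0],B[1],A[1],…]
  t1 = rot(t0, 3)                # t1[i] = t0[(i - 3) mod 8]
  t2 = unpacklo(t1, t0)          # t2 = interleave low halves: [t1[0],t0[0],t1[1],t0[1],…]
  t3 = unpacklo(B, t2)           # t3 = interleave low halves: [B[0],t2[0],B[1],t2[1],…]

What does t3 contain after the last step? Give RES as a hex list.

RES = [ 0x45  0xf2  0x55  0x45  0x32  0x14  0x14  0x37 ]

  t0: 45 37 55 77 32 f2 14 96
  t1: f2 14 96 45 37 55 77 32
  t2: f2 45 14 37 96 55 45 77
  t3: 45 f2 55 45 32 14 14 37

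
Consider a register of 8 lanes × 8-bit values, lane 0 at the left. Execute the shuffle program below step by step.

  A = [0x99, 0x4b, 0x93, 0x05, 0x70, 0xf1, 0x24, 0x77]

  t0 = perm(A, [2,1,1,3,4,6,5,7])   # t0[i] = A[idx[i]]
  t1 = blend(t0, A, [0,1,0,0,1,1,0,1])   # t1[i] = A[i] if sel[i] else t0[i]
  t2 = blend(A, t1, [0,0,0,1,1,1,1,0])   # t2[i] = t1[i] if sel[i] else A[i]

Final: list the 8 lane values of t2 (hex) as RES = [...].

t0 = [0x93, 0x4b, 0x4b, 0x05, 0x70, 0x24, 0xf1, 0x77]
t1 = [0x93, 0x4b, 0x4b, 0x05, 0x70, 0xf1, 0xf1, 0x77]
t2 = [0x99, 0x4b, 0x93, 0x05, 0x70, 0xf1, 0xf1, 0x77]

RES = [0x99, 0x4b, 0x93, 0x05, 0x70, 0xf1, 0xf1, 0x77]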